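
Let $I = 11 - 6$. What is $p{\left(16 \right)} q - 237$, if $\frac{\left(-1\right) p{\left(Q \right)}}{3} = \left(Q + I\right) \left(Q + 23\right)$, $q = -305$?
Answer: $749148$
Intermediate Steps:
$I = 5$
$p{\left(Q \right)} = - 3 \left(5 + Q\right) \left(23 + Q\right)$ ($p{\left(Q \right)} = - 3 \left(Q + 5\right) \left(Q + 23\right) = - 3 \left(5 + Q\right) \left(23 + Q\right)$)
$p{\left(16 \right)} q - 237 = \left(-345 - 1344 - 3 \cdot 16^{2}\right) \left(-305\right) - 237 = \left(-345 - 1344 - 768\right) \left(-305\right) - 237 = \left(-2457\right) \left(-305\right) - 237 = 749385 - 237 = 749148$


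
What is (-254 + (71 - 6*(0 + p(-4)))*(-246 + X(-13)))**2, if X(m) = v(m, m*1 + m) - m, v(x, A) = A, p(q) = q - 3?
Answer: 871489441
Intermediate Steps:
p(q) = -3 + q
X(m) = m (X(m) = (m*1 + m) - m = (m + m) - m = 2*m - m = m)
(-254 + (71 - 6*(0 + p(-4)))*(-246 + X(-13)))**2 = (-254 + (71 - 6*(0 + (-3 - 4)))*(-246 - 13))**2 = (-254 + (71 - 6*(0 - 7))*(-259))**2 = (-254 + (71 - 6*(-7))*(-259))**2 = (-254 + (71 + 42)*(-259))**2 = (-254 + 113*(-259))**2 = (-254 - 29267)**2 = (-29521)**2 = 871489441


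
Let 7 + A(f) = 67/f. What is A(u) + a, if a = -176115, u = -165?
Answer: -29060197/165 ≈ -1.7612e+5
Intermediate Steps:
A(f) = -7 + 67/f
A(u) + a = (-7 + 67/(-165)) - 176115 = (-7 + 67*(-1/165)) - 176115 = (-7 - 67/165) - 176115 = -1222/165 - 176115 = -29060197/165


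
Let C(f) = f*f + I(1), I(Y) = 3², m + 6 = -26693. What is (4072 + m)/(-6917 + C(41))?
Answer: 22627/5227 ≈ 4.3289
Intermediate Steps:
m = -26699 (m = -6 - 26693 = -26699)
I(Y) = 9
C(f) = 9 + f² (C(f) = f*f + 9 = f² + 9 = 9 + f²)
(4072 + m)/(-6917 + C(41)) = (4072 - 26699)/(-6917 + (9 + 41²)) = -22627/(-6917 + (9 + 1681)) = -22627/(-6917 + 1690) = -22627/(-5227) = -22627*(-1/5227) = 22627/5227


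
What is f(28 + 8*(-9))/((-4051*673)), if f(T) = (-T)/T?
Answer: 1/2726323 ≈ 3.6679e-7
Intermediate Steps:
f(T) = -1
f(28 + 8*(-9))/((-4051*673)) = -1/((-4051*673)) = -1/(-2726323) = -1*(-1/2726323) = 1/2726323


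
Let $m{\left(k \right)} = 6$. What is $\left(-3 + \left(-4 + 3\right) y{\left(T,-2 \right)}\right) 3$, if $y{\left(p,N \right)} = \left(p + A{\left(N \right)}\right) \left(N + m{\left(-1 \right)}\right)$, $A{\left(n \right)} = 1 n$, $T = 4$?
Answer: $-33$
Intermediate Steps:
$A{\left(n \right)} = n$
$y{\left(p,N \right)} = \left(6 + N\right) \left(N + p\right)$ ($y{\left(p,N \right)} = \left(p + N\right) \left(N + 6\right) = \left(N + p\right) \left(6 + N\right) = \left(6 + N\right) \left(N + p\right)$)
$\left(-3 + \left(-4 + 3\right) y{\left(T,-2 \right)}\right) 3 = \left(-3 + \left(-4 + 3\right) \left(\left(-2\right)^{2} + 6 \left(-2\right) + 6 \cdot 4 - 8\right)\right) 3 = \left(-3 - \left(4 - 12 + 24 - 8\right)\right) 3 = \left(-3 - 8\right) 3 = \left(-11\right) 3 = -33$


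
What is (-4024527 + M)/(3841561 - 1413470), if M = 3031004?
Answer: -993523/2428091 ≈ -0.40918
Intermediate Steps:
(-4024527 + M)/(3841561 - 1413470) = (-4024527 + 3031004)/(3841561 - 1413470) = -993523/2428091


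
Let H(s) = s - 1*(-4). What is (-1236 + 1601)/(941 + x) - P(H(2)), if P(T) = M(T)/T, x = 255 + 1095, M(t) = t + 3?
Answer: -6143/4582 ≈ -1.3407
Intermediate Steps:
M(t) = 3 + t
H(s) = 4 + s (H(s) = s + 4 = 4 + s)
x = 1350
P(T) = (3 + T)/T
(-1236 + 1601)/(941 + x) - P(H(2)) = (-1236 + 1601)/(941 + 1350) - (3 + (4 + 2))/(4 + 2) = 365/2291 - (3 + 6)/6 = 365*(1/2291) - 9/6 = 365/2291 - 1*3/2 = 365/2291 - 3/2 = -6143/4582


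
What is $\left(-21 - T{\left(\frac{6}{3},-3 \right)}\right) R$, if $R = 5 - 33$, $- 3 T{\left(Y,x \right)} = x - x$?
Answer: $588$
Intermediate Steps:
$T{\left(Y,x \right)} = 0$ ($T{\left(Y,x \right)} = - \frac{x - x}{3} = \left(- \frac{1}{3}\right) 0 = 0$)
$R = -28$ ($R = 5 - 33 = -28$)
$\left(-21 - T{\left(\frac{6}{3},-3 \right)}\right) R = \left(-21 - 0\right) \left(-28\right) = \left(-21 + 0\right) \left(-28\right) = \left(-21\right) \left(-28\right) = 588$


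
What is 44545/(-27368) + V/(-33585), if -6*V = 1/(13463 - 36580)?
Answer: -103752135321259/63744268472280 ≈ -1.6276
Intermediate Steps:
V = 1/138702 (V = -1/(6*(13463 - 36580)) = -⅙/(-23117) = -⅙*(-1/23117) = 1/138702 ≈ 7.2097e-6)
44545/(-27368) + V/(-33585) = 44545/(-27368) + (1/138702)/(-33585) = 44545*(-1/27368) + (1/138702)*(-1/33585) = -44545/27368 - 1/4658306670 = -103752135321259/63744268472280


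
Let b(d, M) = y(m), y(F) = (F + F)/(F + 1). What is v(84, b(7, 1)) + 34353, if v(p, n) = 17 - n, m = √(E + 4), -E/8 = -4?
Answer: 240578/7 ≈ 34368.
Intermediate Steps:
E = 32 (E = -8*(-4) = 32)
m = 6 (m = √(32 + 4) = √36 = 6)
y(F) = 2*F/(1 + F) (y(F) = (2*F)/(1 + F) = 2*F/(1 + F))
b(d, M) = 12/7 (b(d, M) = 2*6/(1 + 6) = 2*6/7 = 2*6*(⅐) = 12/7)
v(84, b(7, 1)) + 34353 = (17 - 1*12/7) + 34353 = (17 - 12/7) + 34353 = 107/7 + 34353 = 240578/7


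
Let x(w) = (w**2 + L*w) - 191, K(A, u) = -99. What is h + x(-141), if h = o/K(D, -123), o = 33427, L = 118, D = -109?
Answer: 268721/99 ≈ 2714.4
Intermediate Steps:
x(w) = -191 + w**2 + 118*w (x(w) = (w**2 + 118*w) - 191 = -191 + w**2 + 118*w)
h = -33427/99 (h = 33427/(-99) = 33427*(-1/99) = -33427/99 ≈ -337.65)
h + x(-141) = -33427/99 + (-191 + (-141)**2 + 118*(-141)) = -33427/99 + (-191 + 19881 - 16638) = -33427/99 + 3052 = 268721/99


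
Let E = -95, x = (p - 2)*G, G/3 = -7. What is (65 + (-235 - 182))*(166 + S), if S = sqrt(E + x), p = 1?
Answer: -58432 - 352*I*sqrt(74) ≈ -58432.0 - 3028.0*I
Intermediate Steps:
G = -21 (G = 3*(-7) = -21)
x = 21 (x = (1 - 2)*(-21) = -1*(-21) = 21)
S = I*sqrt(74) (S = sqrt(-95 + 21) = sqrt(-74) = I*sqrt(74) ≈ 8.6023*I)
(65 + (-235 - 182))*(166 + S) = (65 + (-235 - 182))*(166 + I*sqrt(74)) = (65 - 417)*(166 + I*sqrt(74)) = -352*(166 + I*sqrt(74)) = -58432 - 352*I*sqrt(74)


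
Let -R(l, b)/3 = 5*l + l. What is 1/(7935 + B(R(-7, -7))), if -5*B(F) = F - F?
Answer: 1/7935 ≈ 0.00012602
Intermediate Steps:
R(l, b) = -18*l (R(l, b) = -3*(5*l + l) = -18*l)
B(F) = 0 (B(F) = -(F - F)/5 = -⅕*0 = 0)
1/(7935 + B(R(-7, -7))) = 1/(7935 + 0) = 1/7935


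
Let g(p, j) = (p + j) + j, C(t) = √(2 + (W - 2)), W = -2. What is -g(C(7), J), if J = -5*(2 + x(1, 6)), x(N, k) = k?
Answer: 80 - I*√2 ≈ 80.0 - 1.4142*I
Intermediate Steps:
J = -40 (J = -5*(2 + 6) = -5*8 = -40)
C(t) = I*√2 (C(t) = √(2 + (-2 - 2)) = √(2 - 4) = √(-2) = I*√2)
g(p, j) = p + 2*j (g(p, j) = (j + p) + j = p + 2*j)
-g(C(7), J) = -(I*√2 + 2*(-40)) = -(I*√2 - 80) = -(-80 + I*√2) = 80 - I*√2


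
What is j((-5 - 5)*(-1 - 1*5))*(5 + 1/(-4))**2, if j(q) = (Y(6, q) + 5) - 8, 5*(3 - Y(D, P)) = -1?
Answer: 361/80 ≈ 4.5125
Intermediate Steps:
Y(D, P) = 16/5 (Y(D, P) = 3 - 1/5*(-1) = 3 + 1/5 = 16/5)
j(q) = 1/5 (j(q) = (16/5 + 5) - 8 = 41/5 - 8 = 1/5)
j((-5 - 5)*(-1 - 1*5))*(5 + 1/(-4))**2 = (5 + 1/(-4))**2/5 = (5 - 1/4)**2/5 = (19/4)**2/5 = (1/5)*(361/16) = 361/80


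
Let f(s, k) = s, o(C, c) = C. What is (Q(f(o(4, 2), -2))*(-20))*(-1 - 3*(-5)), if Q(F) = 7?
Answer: -1960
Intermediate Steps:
(Q(f(o(4, 2), -2))*(-20))*(-1 - 3*(-5)) = (7*(-20))*(-1 - 3*(-5)) = -140*(-1 + 15) = -140*14 = -1960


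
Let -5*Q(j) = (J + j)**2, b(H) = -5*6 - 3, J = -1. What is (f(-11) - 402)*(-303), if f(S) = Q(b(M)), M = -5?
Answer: 959298/5 ≈ 1.9186e+5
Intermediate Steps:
b(H) = -33 (b(H) = -30 - 3 = -33)
Q(j) = -(-1 + j)**2/5
f(S) = -1156/5 (f(S) = -(-1 - 33)**2/5 = -1/5*(-34)**2 = -1/5*1156 = -1156/5)
(f(-11) - 402)*(-303) = (-1156/5 - 402)*(-303) = -3166/5*(-303) = 959298/5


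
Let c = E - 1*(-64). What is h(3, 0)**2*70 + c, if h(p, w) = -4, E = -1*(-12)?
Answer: 1196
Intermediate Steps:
E = 12
c = 76 (c = 12 - 1*(-64) = 12 + 64 = 76)
h(3, 0)**2*70 + c = (-4)**2*70 + 76 = 16*70 + 76 = 1120 + 76 = 1196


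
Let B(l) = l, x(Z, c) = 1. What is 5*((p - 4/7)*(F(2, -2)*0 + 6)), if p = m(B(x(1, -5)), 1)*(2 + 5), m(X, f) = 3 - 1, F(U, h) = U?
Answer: 2820/7 ≈ 402.86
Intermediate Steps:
m(X, f) = 2
p = 14 (p = 2*(2 + 5) = 2*7 = 14)
5*((p - 4/7)*(F(2, -2)*0 + 6)) = 5*((14 - 4/7)*(2*0 + 6)) = 5*((14 - 4*1/7)*(0 + 6)) = 5*((14 - 4/7)*6) = 5*((94/7)*6) = 5*(564/7) = 2820/7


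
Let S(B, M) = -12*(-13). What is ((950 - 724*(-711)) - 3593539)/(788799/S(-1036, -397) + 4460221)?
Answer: -6401876/9287777 ≈ -0.68928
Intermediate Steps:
S(B, M) = 156
((950 - 724*(-711)) - 3593539)/(788799/S(-1036, -397) + 4460221) = ((950 - 724*(-711)) - 3593539)/(788799/156 + 4460221) = ((950 + 514764) - 3593539)/(788799*(1/156) + 4460221) = (515714 - 3593539)/(262933/52 + 4460221) = -3077825/232194425/52 = -3077825*52/232194425 = -6401876/9287777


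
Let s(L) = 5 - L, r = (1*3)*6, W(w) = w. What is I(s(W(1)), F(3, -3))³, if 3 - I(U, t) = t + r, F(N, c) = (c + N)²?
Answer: -3375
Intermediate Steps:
F(N, c) = (N + c)²
r = 18 (r = 3*6 = 18)
I(U, t) = -15 - t (I(U, t) = 3 - (t + 18) = 3 - (18 + t) = 3 + (-18 - t) = -15 - t)
I(s(W(1)), F(3, -3))³ = (-15 - (3 - 3)²)³ = (-15 - 1*0²)³ = (-15 - 1*0)³ = (-15 + 0)³ = (-15)³ = -3375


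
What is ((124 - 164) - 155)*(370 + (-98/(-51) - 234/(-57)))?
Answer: -23684050/323 ≈ -73325.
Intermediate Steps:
((124 - 164) - 155)*(370 + (-98/(-51) - 234/(-57))) = (-40 - 155)*(370 + (-98*(-1/51) - 234*(-1/57))) = -195*(370 + (98/51 + 78/19)) = -195*(370 + 5840/969) = -195*364370/969 = -23684050/323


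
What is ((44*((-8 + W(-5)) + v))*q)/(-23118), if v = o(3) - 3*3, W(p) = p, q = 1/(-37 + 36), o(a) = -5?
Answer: -198/3853 ≈ -0.051389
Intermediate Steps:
q = -1 (q = 1/(-1) = -1)
v = -14 (v = -5 - 3*3 = -5 - 9 = -14)
((44*((-8 + W(-5)) + v))*q)/(-23118) = ((44*((-8 - 5) - 14))*(-1))/(-23118) = ((44*(-13 - 14))*(-1))*(-1/23118) = ((44*(-27))*(-1))*(-1/23118) = -1188*(-1)*(-1/23118) = 1188*(-1/23118) = -198/3853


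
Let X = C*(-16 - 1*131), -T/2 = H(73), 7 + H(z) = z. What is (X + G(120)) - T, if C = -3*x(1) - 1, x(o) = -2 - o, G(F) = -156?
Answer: -1200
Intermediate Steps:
H(z) = -7 + z
T = -132 (T = -2*(-7 + 73) = -2*66 = -132)
C = 8 (C = -3*(-2 - 1*1) - 1 = -3*(-2 - 1) - 1 = -3*(-3) - 1 = 9 - 1 = 8)
X = -1176 (X = 8*(-16 - 1*131) = 8*(-16 - 131) = 8*(-147) = -1176)
(X + G(120)) - T = (-1176 - 156) - 1*(-132) = -1332 + 132 = -1200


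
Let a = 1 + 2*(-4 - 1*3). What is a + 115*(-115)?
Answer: -13238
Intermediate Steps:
a = -13 (a = 1 + 2*(-4 - 3) = 1 + 2*(-7) = 1 - 14 = -13)
a + 115*(-115) = -13 + 115*(-115) = -13 - 13225 = -13238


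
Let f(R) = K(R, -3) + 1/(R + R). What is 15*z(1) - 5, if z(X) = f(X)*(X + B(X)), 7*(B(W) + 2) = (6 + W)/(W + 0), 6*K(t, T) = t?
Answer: -5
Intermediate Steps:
K(t, T) = t/6
B(W) = -2 + (6 + W)/(7*W) (B(W) = -2 + ((6 + W)/(W + 0))/7 = -2 + ((6 + W)/W)/7 = -2 + (6 + W)/(7*W))
f(R) = 1/(2*R) + R/6 (f(R) = R/6 + 1/(R + R) = R/6 + 1/(2*R) = 1/(2*R) + R/6)
z(X) = (3 + X²)*(X + (6 - 13*X)/(7*X))/(6*X) (z(X) = ((3 + X²)/(6*X))*(X + (6 - 13*X)/(7*X)) = (3 + X²)*(X + (6 - 13*X)/(7*X))/(6*X))
15*z(1) - 5 = 15*((1/42)*(3 + 1²)*(6 - 13*1 + 7*1²)/1²) - 5 = 15*((1/42)*1*(3 + 1)*(6 - 13 + 7*1)) - 5 = 15*((1/42)*1*4*(6 - 13 + 7)) - 5 = 15*((1/42)*1*4*0) - 5 = 15*0 - 5 = 0 - 5 = -5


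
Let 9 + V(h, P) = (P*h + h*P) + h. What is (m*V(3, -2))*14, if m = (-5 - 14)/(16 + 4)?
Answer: 1197/5 ≈ 239.40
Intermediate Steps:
V(h, P) = -9 + h + 2*P*h (V(h, P) = -9 + ((P*h + h*P) + h) = -9 + ((P*h + P*h) + h) = -9 + (2*P*h + h) = -9 + (h + 2*P*h) = -9 + h + 2*P*h)
m = -19/20 ≈ -0.95000
(m*V(3, -2))*14 = -19*(-9 + 3 + 2*(-2)*3)/20*14 = -19*(-9 + 3 - 12)/20*14 = -19/20*(-18)*14 = (171/10)*14 = 1197/5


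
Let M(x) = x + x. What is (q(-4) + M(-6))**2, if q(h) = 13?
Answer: 1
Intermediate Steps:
M(x) = 2*x
(q(-4) + M(-6))**2 = (13 + 2*(-6))**2 = (13 - 12)**2 = 1**2 = 1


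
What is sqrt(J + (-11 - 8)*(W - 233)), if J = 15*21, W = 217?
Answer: sqrt(619) ≈ 24.880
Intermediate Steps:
J = 315
sqrt(J + (-11 - 8)*(W - 233)) = sqrt(315 + (-11 - 8)*(217 - 233)) = sqrt(315 - 19*(-16)) = sqrt(315 + 304) = sqrt(619)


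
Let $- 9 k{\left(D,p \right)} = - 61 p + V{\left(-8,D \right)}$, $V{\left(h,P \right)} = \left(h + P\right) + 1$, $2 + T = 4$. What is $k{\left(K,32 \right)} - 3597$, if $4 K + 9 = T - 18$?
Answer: $- \frac{121631}{36} \approx -3378.6$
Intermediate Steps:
$T = 2$ ($T = -2 + 4 = 2$)
$V{\left(h,P \right)} = 1 + P + h$ ($V{\left(h,P \right)} = \left(P + h\right) + 1 = 1 + P + h$)
$K = - \frac{25}{4}$ ($K = - \frac{9}{4} + \frac{2 - 18}{4} = - \frac{9}{4} + \frac{1}{4} \left(-16\right) = - \frac{9}{4} - 4 = - \frac{25}{4} \approx -6.25$)
$k{\left(D,p \right)} = \frac{7}{9} - \frac{D}{9} + \frac{61 p}{9}$ ($k{\left(D,p \right)} = - \frac{- 61 p + \left(1 + D - 8\right)}{9} = - \frac{- 61 p + \left(-7 + D\right)}{9} = - \frac{-7 + D - 61 p}{9} = \frac{7}{9} - \frac{D}{9} + \frac{61 p}{9}$)
$k{\left(K,32 \right)} - 3597 = \left(\frac{7}{9} - - \frac{25}{36} + \frac{61}{9} \cdot 32\right) - 3597 = \left(\frac{7}{9} + \frac{25}{36} + \frac{1952}{9}\right) - 3597 = \frac{7861}{36} - 3597 = - \frac{121631}{36}$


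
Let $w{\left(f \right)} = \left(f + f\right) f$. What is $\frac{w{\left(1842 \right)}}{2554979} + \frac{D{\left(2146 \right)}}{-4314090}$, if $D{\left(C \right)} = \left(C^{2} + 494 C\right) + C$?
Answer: $\frac{7397270457413}{5511204677055} \approx 1.3422$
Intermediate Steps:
$w{\left(f \right)} = 2 f^{2}$ ($w{\left(f \right)} = 2 f f = 2 f^{2}$)
$D{\left(C \right)} = C^{2} + 495 C$
$\frac{w{\left(1842 \right)}}{2554979} + \frac{D{\left(2146 \right)}}{-4314090} = \frac{2 \cdot 1842^{2}}{2554979} + \frac{2146 \left(495 + 2146\right)}{-4314090} = 2 \cdot 3392964 \cdot \frac{1}{2554979} + 2146 \cdot 2641 \left(- \frac{1}{4314090}\right) = 6785928 \cdot \frac{1}{2554979} + 5667586 \left(- \frac{1}{4314090}\right) = \frac{6785928}{2554979} - \frac{2833793}{2157045} = \frac{7397270457413}{5511204677055}$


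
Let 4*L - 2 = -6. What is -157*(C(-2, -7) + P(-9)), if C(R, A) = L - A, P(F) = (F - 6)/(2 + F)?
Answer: -8949/7 ≈ -1278.4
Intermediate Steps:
L = -1 (L = ½ + (¼)*(-6) = ½ - 3/2 = -1)
P(F) = (-6 + F)/(2 + F)
C(R, A) = -1 - A
-157*(C(-2, -7) + P(-9)) = -157*((-1 - 1*(-7)) + (-6 - 9)/(2 - 9)) = -157*((-1 + 7) - 15/(-7)) = -157*(6 - ⅐*(-15)) = -157*(6 + 15/7) = -157*57/7 = -8949/7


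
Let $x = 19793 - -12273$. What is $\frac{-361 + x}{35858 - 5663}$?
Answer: $\frac{6341}{6039} \approx 1.05$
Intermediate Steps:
$x = 32066$ ($x = 19793 + 12273 = 32066$)
$\frac{-361 + x}{35858 - 5663} = \frac{-361 + 32066}{35858 - 5663} = \frac{31705}{30195} = 31705 \cdot \frac{1}{30195} = \frac{6341}{6039}$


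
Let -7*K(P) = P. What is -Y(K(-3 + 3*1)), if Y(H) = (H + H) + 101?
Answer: -101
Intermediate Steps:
K(P) = -P/7
Y(H) = 101 + 2*H (Y(H) = 2*H + 101 = 101 + 2*H)
-Y(K(-3 + 3*1)) = -(101 + 2*(-(-3 + 3*1)/7)) = -(101 + 2*(-(-3 + 3)/7)) = -(101 + 2*(-⅐*0)) = -(101 + 2*0) = -(101 + 0) = -1*101 = -101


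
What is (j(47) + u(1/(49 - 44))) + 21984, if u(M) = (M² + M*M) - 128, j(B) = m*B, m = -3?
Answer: 542877/25 ≈ 21715.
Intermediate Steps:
j(B) = -3*B
u(M) = -128 + 2*M² (u(M) = (M² + M²) - 128 = 2*M² - 128 = -128 + 2*M²)
(j(47) + u(1/(49 - 44))) + 21984 = (-3*47 + (-128 + 2*(1/(49 - 44))²)) + 21984 = (-141 + (-128 + 2*(1/5)²)) + 21984 = (-141 + (-128 + 2*(⅕)²)) + 21984 = (-141 + (-128 + 2*(1/25))) + 21984 = (-141 + (-128 + 2/25)) + 21984 = (-141 - 3198/25) + 21984 = -6723/25 + 21984 = 542877/25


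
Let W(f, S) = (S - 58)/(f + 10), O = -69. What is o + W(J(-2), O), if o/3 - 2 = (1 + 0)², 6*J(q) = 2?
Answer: -102/31 ≈ -3.2903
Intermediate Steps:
J(q) = ⅓ (J(q) = (⅙)*2 = ⅓)
o = 9 (o = 6 + 3*(1 + 0)² = 6 + 3*1² = 6 + 3*1 = 6 + 3 = 9)
W(f, S) = (-58 + S)/(10 + f)
o + W(J(-2), O) = 9 + (-58 - 69)/(10 + ⅓) = 9 - 127/(31/3) = 9 + (3/31)*(-127) = 9 - 381/31 = -102/31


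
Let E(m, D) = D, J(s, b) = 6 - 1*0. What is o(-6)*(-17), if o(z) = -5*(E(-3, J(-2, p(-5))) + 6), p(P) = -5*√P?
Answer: 1020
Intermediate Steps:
J(s, b) = 6 (J(s, b) = 6 + 0 = 6)
o(z) = -60 (o(z) = -5*(6 + 6) = -5*12 = -60)
o(-6)*(-17) = -60*(-17) = 1020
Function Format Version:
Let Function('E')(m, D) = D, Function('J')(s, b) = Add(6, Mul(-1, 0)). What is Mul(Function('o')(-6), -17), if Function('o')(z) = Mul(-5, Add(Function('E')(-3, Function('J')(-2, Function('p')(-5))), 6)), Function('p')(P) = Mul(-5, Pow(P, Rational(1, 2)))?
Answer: 1020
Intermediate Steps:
Function('J')(s, b) = 6 (Function('J')(s, b) = Add(6, 0) = 6)
Function('o')(z) = -60 (Function('o')(z) = Mul(-5, Add(6, 6)) = Mul(-5, 12) = -60)
Mul(Function('o')(-6), -17) = Mul(-60, -17) = 1020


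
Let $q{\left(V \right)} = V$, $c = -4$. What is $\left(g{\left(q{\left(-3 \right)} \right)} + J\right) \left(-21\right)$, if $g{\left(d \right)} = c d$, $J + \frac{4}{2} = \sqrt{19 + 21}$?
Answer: $-210 - 42 \sqrt{10} \approx -342.82$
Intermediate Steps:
$J = -2 + 2 \sqrt{10}$ ($J = -2 + \sqrt{19 + 21} = -2 + \sqrt{40} = -2 + 2 \sqrt{10} \approx 4.3246$)
$g{\left(d \right)} = - 4 d$
$\left(g{\left(q{\left(-3 \right)} \right)} + J\right) \left(-21\right) = \left(\left(-4\right) \left(-3\right) - \left(2 - 2 \sqrt{10}\right)\right) \left(-21\right) = \left(12 - \left(2 - 2 \sqrt{10}\right)\right) \left(-21\right) = \left(10 + 2 \sqrt{10}\right) \left(-21\right) = -210 - 42 \sqrt{10}$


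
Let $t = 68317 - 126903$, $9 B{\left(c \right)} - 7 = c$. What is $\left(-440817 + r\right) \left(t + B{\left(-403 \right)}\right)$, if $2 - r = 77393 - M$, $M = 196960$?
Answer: $18834770240$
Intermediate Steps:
$r = 119569$ ($r = 2 - \left(77393 - 196960\right) = 2 - -119567 = 2 + 119567 = 119569$)
$B{\left(c \right)} = \frac{7}{9} + \frac{c}{9}$
$t = -58586$ ($t = 68317 - 126903 = -58586$)
$\left(-440817 + r\right) \left(t + B{\left(-403 \right)}\right) = \left(-440817 + 119569\right) \left(-58586 + \left(\frac{7}{9} + \frac{1}{9} \left(-403\right)\right)\right) = - 321248 \left(-58586 + \left(\frac{7}{9} - \frac{403}{9}\right)\right) = - 321248 \left(-58586 - 44\right) = \left(-321248\right) \left(-58630\right) = 18834770240$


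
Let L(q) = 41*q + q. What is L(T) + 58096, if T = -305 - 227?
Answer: 35752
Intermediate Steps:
T = -532
L(q) = 42*q
L(T) + 58096 = 42*(-532) + 58096 = -22344 + 58096 = 35752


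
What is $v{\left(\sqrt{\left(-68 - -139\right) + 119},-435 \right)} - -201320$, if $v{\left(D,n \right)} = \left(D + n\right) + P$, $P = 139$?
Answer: $201024 + \sqrt{190} \approx 2.0104 \cdot 10^{5}$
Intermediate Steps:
$v{\left(D,n \right)} = 139 + D + n$ ($v{\left(D,n \right)} = \left(D + n\right) + 139 = 139 + D + n$)
$v{\left(\sqrt{\left(-68 - -139\right) + 119},-435 \right)} - -201320 = \left(139 + \sqrt{\left(-68 - -139\right) + 119} - 435\right) - -201320 = \left(139 + \sqrt{\left(-68 + 139\right) + 119} - 435\right) + 201320 = \left(139 + \sqrt{71 + 119} - 435\right) + 201320 = \left(139 + \sqrt{190} - 435\right) + 201320 = \left(-296 + \sqrt{190}\right) + 201320 = 201024 + \sqrt{190}$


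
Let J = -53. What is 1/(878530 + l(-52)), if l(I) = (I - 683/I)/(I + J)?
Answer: 5460/4796775821 ≈ 1.1383e-6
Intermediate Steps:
l(I) = (I - 683/I)/(-53 + I) (l(I) = (I - 683/I)/(I - 53) = (I - 683/I)/(-53 + I))
1/(878530 + l(-52)) = 1/(878530 + (-683 + (-52)**2)/((-52)*(-53 - 52))) = 1/(878530 - 1/52*(-683 + 2704)/(-105)) = 1/(878530 - 1/52*(-1/105)*2021) = 1/(878530 + 2021/5460) = 1/(4796775821/5460) = 5460/4796775821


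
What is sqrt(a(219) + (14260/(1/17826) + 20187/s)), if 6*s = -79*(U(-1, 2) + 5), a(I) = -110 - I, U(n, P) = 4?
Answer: sqrt(1586451344689)/79 ≈ 15944.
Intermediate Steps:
s = -237/2 (s = (-79*(4 + 5))/6 = (-79*9)/6 = (1/6)*(-711) = -237/2 ≈ -118.50)
sqrt(a(219) + (14260/(1/17826) + 20187/s)) = sqrt((-110 - 1*219) + (14260/(1/17826) + 20187/(-237/2))) = sqrt((-110 - 219) + (14260/(1/17826) + 20187*(-2/237))) = sqrt(-329 + (14260*17826 - 13458/79)) = sqrt(-329 + (254198760 - 13458/79)) = sqrt(-329 + 20081688582/79) = sqrt(20081662591/79) = sqrt(1586451344689)/79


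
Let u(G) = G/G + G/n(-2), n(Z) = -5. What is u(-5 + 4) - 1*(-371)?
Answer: 1861/5 ≈ 372.20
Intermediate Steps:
u(G) = 1 - G/5 (u(G) = G/G + G/(-5) = 1 + G*(-⅕) = 1 - G/5)
u(-5 + 4) - 1*(-371) = (1 - (-5 + 4)/5) - 1*(-371) = (1 - ⅕*(-1)) + 371 = (1 + ⅕) + 371 = 6/5 + 371 = 1861/5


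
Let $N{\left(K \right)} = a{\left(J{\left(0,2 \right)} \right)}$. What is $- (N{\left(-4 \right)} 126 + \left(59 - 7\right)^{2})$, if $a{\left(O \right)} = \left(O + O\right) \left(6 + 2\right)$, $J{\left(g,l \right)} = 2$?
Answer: $-6736$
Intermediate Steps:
$a{\left(O \right)} = 16 O$ ($a{\left(O \right)} = 2 O 8 = 16 O$)
$N{\left(K \right)} = 32$ ($N{\left(K \right)} = 16 \cdot 2 = 32$)
$- (N{\left(-4 \right)} 126 + \left(59 - 7\right)^{2}) = - (32 \cdot 126 + \left(59 - 7\right)^{2}) = - (4032 + 52^{2}) = - (4032 + 2704) = \left(-1\right) 6736 = -6736$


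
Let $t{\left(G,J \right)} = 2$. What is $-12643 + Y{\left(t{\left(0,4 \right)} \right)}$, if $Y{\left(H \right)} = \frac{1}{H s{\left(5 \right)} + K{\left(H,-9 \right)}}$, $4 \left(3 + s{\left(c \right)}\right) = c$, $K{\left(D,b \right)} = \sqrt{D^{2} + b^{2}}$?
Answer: $- \frac{3679099}{291} + \frac{4 \sqrt{85}}{291} \approx -12643.0$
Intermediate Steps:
$s{\left(c \right)} = -3 + \frac{c}{4}$
$Y{\left(H \right)} = \frac{1}{\sqrt{81 + H^{2}} - \frac{7 H}{4}}$ ($Y{\left(H \right)} = \frac{1}{H \left(-3 + \frac{1}{4} \cdot 5\right) + \sqrt{H^{2} + \left(-9\right)^{2}}} = \frac{1}{H \left(-3 + \frac{5}{4}\right) + \sqrt{H^{2} + 81}} = \frac{1}{H \left(- \frac{7}{4}\right) + \sqrt{81 + H^{2}}} = \frac{1}{- \frac{7 H}{4} + \sqrt{81 + H^{2}}} = \frac{1}{\sqrt{81 + H^{2}} - \frac{7 H}{4}}$)
$-12643 + Y{\left(t{\left(0,4 \right)} \right)} = -12643 - \frac{4}{- 4 \sqrt{81 + 2^{2}} + 7 \cdot 2} = -12643 - \frac{4}{- 4 \sqrt{81 + 4} + 14} = -12643 - \frac{4}{- 4 \sqrt{85} + 14} = -12643 - \frac{4}{14 - 4 \sqrt{85}}$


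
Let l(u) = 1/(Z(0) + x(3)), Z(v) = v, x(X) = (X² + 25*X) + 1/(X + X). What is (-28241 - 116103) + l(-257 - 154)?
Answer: -72893714/505 ≈ -1.4434e+5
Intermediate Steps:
x(X) = X² + 1/(2*X) + 25*X (x(X) = (X² + 25*X) + 1/(2*X) = X² + 1/(2*X) + 25*X)
l(u) = 6/505 (l(u) = 1/(0 + (3² + (½)/3 + 25*3)) = 1/(0 + (9 + (½)*(⅓) + 75)) = 1/(0 + (9 + ⅙ + 75)) = 1/(0 + 505/6) = 1/(505/6) = 6/505)
(-28241 - 116103) + l(-257 - 154) = (-28241 - 116103) + 6/505 = -144344 + 6/505 = -72893714/505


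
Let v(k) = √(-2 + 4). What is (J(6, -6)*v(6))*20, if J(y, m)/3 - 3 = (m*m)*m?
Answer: -12780*√2 ≈ -18074.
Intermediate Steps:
v(k) = √2
J(y, m) = 9 + 3*m³ (J(y, m) = 9 + 3*((m*m)*m) = 9 + 3*(m²*m) = 9 + 3*m³)
(J(6, -6)*v(6))*20 = ((9 + 3*(-6)³)*√2)*20 = ((9 + 3*(-216))*√2)*20 = ((9 - 648)*√2)*20 = -639*√2*20 = -12780*√2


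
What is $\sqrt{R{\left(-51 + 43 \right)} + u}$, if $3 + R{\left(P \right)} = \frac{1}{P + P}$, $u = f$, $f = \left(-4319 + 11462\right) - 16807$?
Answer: $\frac{i \sqrt{154673}}{4} \approx 98.321 i$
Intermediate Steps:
$f = -9664$ ($f = 7143 - 16807 = -9664$)
$u = -9664$
$R{\left(P \right)} = -3 + \frac{1}{2 P}$ ($R{\left(P \right)} = -3 + \frac{1}{P + P} = -3 + \frac{1}{2 P}$)
$\sqrt{R{\left(-51 + 43 \right)} + u} = \sqrt{\left(-3 + \frac{1}{2 \left(-51 + 43\right)}\right) - 9664} = \sqrt{\left(-3 + \frac{1}{2 \left(-8\right)}\right) - 9664} = \sqrt{\left(-3 + \frac{1}{2} \left(- \frac{1}{8}\right)\right) - 9664} = \sqrt{\left(-3 - \frac{1}{16}\right) - 9664} = \sqrt{- \frac{49}{16} - 9664} = \sqrt{- \frac{154673}{16}} = \frac{i \sqrt{154673}}{4}$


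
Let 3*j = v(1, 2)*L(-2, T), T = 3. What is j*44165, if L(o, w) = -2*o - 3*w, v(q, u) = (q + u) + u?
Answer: -1104125/3 ≈ -3.6804e+5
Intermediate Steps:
v(q, u) = q + 2*u
L(o, w) = -3*w - 2*o
j = -25/3 (j = ((1 + 2*2)*(-3*3 - 2*(-2)))/3 = ((1 + 4)*(-9 + 4))/3 = (5*(-5))/3 = (1/3)*(-25) = -25/3 ≈ -8.3333)
j*44165 = -25/3*44165 = -1104125/3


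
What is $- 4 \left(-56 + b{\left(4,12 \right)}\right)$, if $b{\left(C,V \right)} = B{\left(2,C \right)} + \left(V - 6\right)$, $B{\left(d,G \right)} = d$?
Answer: $192$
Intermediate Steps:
$b{\left(C,V \right)} = -4 + V$ ($b{\left(C,V \right)} = 2 + \left(V - 6\right) = 2 + \left(-6 + V\right) = -4 + V$)
$- 4 \left(-56 + b{\left(4,12 \right)}\right) = - 4 \left(-56 + \left(-4 + 12\right)\right) = - 4 \left(-56 + 8\right) = \left(-4\right) \left(-48\right) = 192$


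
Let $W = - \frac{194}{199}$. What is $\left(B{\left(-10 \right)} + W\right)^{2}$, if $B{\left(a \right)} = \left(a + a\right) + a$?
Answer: $\frac{37994896}{39601} \approx 959.44$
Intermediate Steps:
$W = - \frac{194}{199}$ ($W = \left(-194\right) \frac{1}{199} = - \frac{194}{199} \approx -0.97487$)
$B{\left(a \right)} = 3 a$ ($B{\left(a \right)} = 2 a + a = 3 a$)
$\left(B{\left(-10 \right)} + W\right)^{2} = \left(3 \left(-10\right) - \frac{194}{199}\right)^{2} = \left(-30 - \frac{194}{199}\right)^{2} = \left(- \frac{6164}{199}\right)^{2} = \frac{37994896}{39601}$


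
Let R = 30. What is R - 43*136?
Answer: -5818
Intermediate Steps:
R - 43*136 = 30 - 43*136 = 30 - 5848 = -5818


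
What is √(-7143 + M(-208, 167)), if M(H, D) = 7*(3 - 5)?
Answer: I*√7157 ≈ 84.599*I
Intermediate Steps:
M(H, D) = -14 (M(H, D) = 7*(-2) = -14)
√(-7143 + M(-208, 167)) = √(-7143 - 14) = √(-7157) = I*√7157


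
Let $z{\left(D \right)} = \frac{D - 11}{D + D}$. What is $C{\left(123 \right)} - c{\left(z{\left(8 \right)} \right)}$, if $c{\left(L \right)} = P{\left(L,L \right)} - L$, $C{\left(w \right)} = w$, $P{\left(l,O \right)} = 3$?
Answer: $\frac{1917}{16} \approx 119.81$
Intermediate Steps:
$z{\left(D \right)} = \frac{-11 + D}{2 D}$
$c{\left(L \right)} = 3 - L$
$C{\left(123 \right)} - c{\left(z{\left(8 \right)} \right)} = 123 - \left(3 - \frac{-11 + 8}{2 \cdot 8}\right) = 123 - \left(3 - \frac{1}{2} \cdot \frac{1}{8} \left(-3\right)\right) = 123 - \left(3 - - \frac{3}{16}\right) = 123 - \left(3 + \frac{3}{16}\right) = 123 - \frac{51}{16} = \frac{1917}{16}$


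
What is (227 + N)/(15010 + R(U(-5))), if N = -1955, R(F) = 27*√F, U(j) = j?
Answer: -5187456/45060749 + 46656*I*√5/225303745 ≈ -0.11512 + 0.00046305*I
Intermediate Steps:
(227 + N)/(15010 + R(U(-5))) = (227 - 1955)/(15010 + 27*√(-5)) = -1728/(15010 + 27*(I*√5)) = -1728/(15010 + 27*I*√5)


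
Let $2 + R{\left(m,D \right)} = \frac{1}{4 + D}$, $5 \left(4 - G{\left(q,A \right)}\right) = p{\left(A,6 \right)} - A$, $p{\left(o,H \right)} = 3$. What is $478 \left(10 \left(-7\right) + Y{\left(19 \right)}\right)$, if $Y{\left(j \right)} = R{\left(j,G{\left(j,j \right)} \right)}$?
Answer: $- \frac{962453}{28} \approx -34373.0$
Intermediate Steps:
$G{\left(q,A \right)} = \frac{17}{5} + \frac{A}{5}$ ($G{\left(q,A \right)} = 4 - \frac{3 - A}{5} = 4 + \left(- \frac{3}{5} + \frac{A}{5}\right) = \frac{17}{5} + \frac{A}{5}$)
$R{\left(m,D \right)} = -2 + \frac{1}{4 + D}$
$Y{\left(j \right)} = \frac{- \frac{69}{5} - \frac{2 j}{5}}{\frac{37}{5} + \frac{j}{5}}$ ($Y{\left(j \right)} = \frac{-7 - 2 \left(\frac{17}{5} + \frac{j}{5}\right)}{4 + \left(\frac{17}{5} + \frac{j}{5}\right)} = \frac{-7 - \left(\frac{34}{5} + \frac{2 j}{5}\right)}{\frac{37}{5} + \frac{j}{5}} = \frac{- \frac{69}{5} - \frac{2 j}{5}}{\frac{37}{5} + \frac{j}{5}}$)
$478 \left(10 \left(-7\right) + Y{\left(19 \right)}\right) = 478 \left(10 \left(-7\right) + \frac{-69 - 38}{37 + 19}\right) = 478 \left(-70 + \frac{-69 - 38}{56}\right) = 478 \left(-70 + \frac{1}{56} \left(-107\right)\right) = 478 \left(-70 - \frac{107}{56}\right) = 478 \left(- \frac{4027}{56}\right) = - \frac{962453}{28}$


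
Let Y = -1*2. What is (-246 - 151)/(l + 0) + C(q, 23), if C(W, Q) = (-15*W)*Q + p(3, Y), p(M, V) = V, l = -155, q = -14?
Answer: 748737/155 ≈ 4830.6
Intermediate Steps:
Y = -2
C(W, Q) = -2 - 15*Q*W (C(W, Q) = (-15*W)*Q - 2 = -15*Q*W - 2 = -2 - 15*Q*W)
(-246 - 151)/(l + 0) + C(q, 23) = (-246 - 151)/(-155 + 0) + (-2 - 15*23*(-14)) = -397/(-155) + (-2 + 4830) = -397*(-1/155) + 4828 = 397/155 + 4828 = 748737/155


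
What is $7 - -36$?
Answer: $43$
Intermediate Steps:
$7 - -36 = 7 + 36 = 43$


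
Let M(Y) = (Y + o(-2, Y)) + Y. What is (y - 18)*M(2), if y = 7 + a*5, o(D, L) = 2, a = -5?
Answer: -216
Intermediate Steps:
M(Y) = 2 + 2*Y (M(Y) = (Y + 2) + Y = (2 + Y) + Y = 2 + 2*Y)
y = -18 (y = 7 - 5*5 = 7 - 25 = -18)
(y - 18)*M(2) = (-18 - 18)*(2 + 2*2) = -36*(2 + 4) = -36*6 = -216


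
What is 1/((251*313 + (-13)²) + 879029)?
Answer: 1/957761 ≈ 1.0441e-6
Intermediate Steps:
1/((251*313 + (-13)²) + 879029) = 1/((78563 + 169) + 879029) = 1/(78732 + 879029) = 1/957761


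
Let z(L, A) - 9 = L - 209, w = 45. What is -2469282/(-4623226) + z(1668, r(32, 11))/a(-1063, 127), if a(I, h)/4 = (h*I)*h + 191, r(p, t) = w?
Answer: 21166992566005/39632456941768 ≈ 0.53408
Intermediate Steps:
r(p, t) = 45
z(L, A) = -200 + L (z(L, A) = 9 + (L - 209) = 9 + (-209 + L) = -200 + L)
a(I, h) = 764 + 4*I*h² (a(I, h) = 4*((h*I)*h + 191) = 4*((I*h)*h + 191) = 4*(I*h² + 191) = 4*(191 + I*h²) = 764 + 4*I*h²)
-2469282/(-4623226) + z(1668, r(32, 11))/a(-1063, 127) = -2469282/(-4623226) + (-200 + 1668)/(764 + 4*(-1063)*127²) = -2469282*(-1/4623226) + 1468/(764 + 4*(-1063)*16129) = 1234641/2311613 + 1468/(764 - 68580508) = 1234641/2311613 + 1468/(-68579744) = 1234641/2311613 + 1468*(-1/68579744) = 1234641/2311613 - 367/17144936 = 21166992566005/39632456941768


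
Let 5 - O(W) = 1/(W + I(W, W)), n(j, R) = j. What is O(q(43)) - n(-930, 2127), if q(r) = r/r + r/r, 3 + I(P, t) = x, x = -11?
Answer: 11221/12 ≈ 935.08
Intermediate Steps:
I(P, t) = -14 (I(P, t) = -3 - 11 = -14)
q(r) = 2 (q(r) = 1 + 1 = 2)
O(W) = 5 - 1/(-14 + W) (O(W) = 5 - 1/(W - 14) = 5 - 1/(-14 + W))
O(q(43)) - n(-930, 2127) = (-71 + 5*2)/(-14 + 2) - 1*(-930) = (-71 + 10)/(-12) + 930 = -1/12*(-61) + 930 = 61/12 + 930 = 11221/12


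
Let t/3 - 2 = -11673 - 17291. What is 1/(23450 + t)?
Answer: -1/63436 ≈ -1.5764e-5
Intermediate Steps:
t = -86886 (t = 6 + 3*(-11673 - 17291) = 6 + 3*(-28964) = 6 - 86892 = -86886)
1/(23450 + t) = 1/(23450 - 86886) = 1/(-63436) = -1/63436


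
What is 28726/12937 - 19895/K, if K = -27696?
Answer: 1052976911/358303152 ≈ 2.9388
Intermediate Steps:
28726/12937 - 19895/K = 28726/12937 - 19895/(-27696) = 28726*(1/12937) - 19895*(-1/27696) = 28726/12937 + 19895/27696 = 1052976911/358303152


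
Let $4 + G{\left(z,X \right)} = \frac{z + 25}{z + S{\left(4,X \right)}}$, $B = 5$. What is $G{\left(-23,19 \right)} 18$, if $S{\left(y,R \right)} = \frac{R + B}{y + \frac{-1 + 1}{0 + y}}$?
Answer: $- \frac{1260}{17} \approx -74.118$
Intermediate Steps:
$S{\left(y,R \right)} = \frac{5 + R}{y}$ ($S{\left(y,R \right)} = \frac{R + 5}{y + \frac{-1 + 1}{0 + y}} = \frac{5 + R}{y + \frac{0}{y}} = \frac{5 + R}{y + 0} = \frac{5 + R}{y}$)
$G{\left(z,X \right)} = -4 + \frac{25 + z}{\frac{5}{4} + z + \frac{X}{4}}$ ($G{\left(z,X \right)} = -4 + \frac{z + 25}{z + \frac{5 + X}{4}} = -4 + \frac{25 + z}{z + \frac{5 + X}{4}} = -4 + \frac{25 + z}{z + \left(\frac{5}{4} + \frac{X}{4}\right)} = -4 + \frac{25 + z}{\frac{5}{4} + z + \frac{X}{4}}$)
$G{\left(-23,19 \right)} 18 = \frac{4 \left(20 - 19 - -69\right)}{5 + 19 + 4 \left(-23\right)} 18 = \frac{4 \left(20 - 19 + 69\right)}{5 + 19 - 92} \cdot 18 = 4 \frac{1}{-68} \cdot 70 \cdot 18 = 4 \left(- \frac{1}{68}\right) 70 \cdot 18 = \left(- \frac{70}{17}\right) 18 = - \frac{1260}{17}$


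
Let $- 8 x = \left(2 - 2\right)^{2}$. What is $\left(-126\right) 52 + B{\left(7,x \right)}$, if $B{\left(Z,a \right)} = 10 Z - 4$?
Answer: $-6486$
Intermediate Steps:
$x = 0$ ($x = - \frac{\left(2 - 2\right)^{2}}{8} = - \frac{0^{2}}{8} = \left(- \frac{1}{8}\right) 0 = 0$)
$B{\left(Z,a \right)} = -4 + 10 Z$
$\left(-126\right) 52 + B{\left(7,x \right)} = \left(-126\right) 52 + \left(-4 + 10 \cdot 7\right) = -6552 + \left(-4 + 70\right) = -6552 + 66 = -6486$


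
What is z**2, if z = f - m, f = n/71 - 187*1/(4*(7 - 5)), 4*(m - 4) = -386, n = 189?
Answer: 1662600625/322624 ≈ 5153.4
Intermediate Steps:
m = -185/2 (m = 4 + (1/4)*(-386) = 4 - 193/2 = -185/2 ≈ -92.500)
f = -11765/568 (f = 189/71 - 187*1/(4*(7 - 5)) = 189*(1/71) - 187/(2*4) = 189/71 - 187/8 = -11765/568 ≈ -20.713)
z = 40775/568 (z = -11765/568 - 1*(-185/2) = -11765/568 + 185/2 = 40775/568 ≈ 71.787)
z**2 = (40775/568)**2 = 1662600625/322624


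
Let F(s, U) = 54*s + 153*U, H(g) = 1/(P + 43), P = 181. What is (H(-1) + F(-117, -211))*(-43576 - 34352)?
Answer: 84226754643/28 ≈ 3.0081e+9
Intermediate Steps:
H(g) = 1/224 (H(g) = 1/(181 + 43) = 1/224)
(H(-1) + F(-117, -211))*(-43576 - 34352) = (1/224 + (54*(-117) + 153*(-211)))*(-43576 - 34352) = (1/224 + (-6318 - 32283))*(-77928) = (1/224 - 38601)*(-77928) = -8646623/224*(-77928) = 84226754643/28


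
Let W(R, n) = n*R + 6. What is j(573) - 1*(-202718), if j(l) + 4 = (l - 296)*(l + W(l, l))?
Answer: 91310230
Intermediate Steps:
W(R, n) = 6 + R*n (W(R, n) = R*n + 6 = 6 + R*n)
j(l) = -4 + (-296 + l)*(6 + l + l²) (j(l) = -4 + (l - 296)*(l + (6 + l*l)) = -4 + (-296 + l)*(l + (6 + l²)) = -4 + (-296 + l)*(6 + l + l²))
j(573) - 1*(-202718) = (-1780 + 573³ - 295*573² - 290*573) - 1*(-202718) = (-1780 + 188132517 - 295*328329 - 166170) + 202718 = (-1780 + 188132517 - 96857055 - 166170) + 202718 = 91107512 + 202718 = 91310230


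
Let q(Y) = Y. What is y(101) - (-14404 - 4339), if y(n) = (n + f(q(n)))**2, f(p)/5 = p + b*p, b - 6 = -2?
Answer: 6914619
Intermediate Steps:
b = 4 (b = 6 - 2 = 4)
f(p) = 25*p (f(p) = 5*(p + 4*p) = 5*(5*p) = 25*p)
y(n) = 676*n**2 (y(n) = (n + 25*n)**2 = (26*n)**2 = 676*n**2)
y(101) - (-14404 - 4339) = 676*101**2 - (-14404 - 4339) = 676*10201 - 1*(-18743) = 6895876 + 18743 = 6914619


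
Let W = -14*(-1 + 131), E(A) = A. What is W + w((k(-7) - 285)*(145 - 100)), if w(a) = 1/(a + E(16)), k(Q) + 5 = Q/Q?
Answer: -23639981/12989 ≈ -1820.0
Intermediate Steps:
k(Q) = -4 (k(Q) = -5 + Q/Q = -5 + 1 = -4)
w(a) = 1/(16 + a) (w(a) = 1/(a + 16) = 1/(16 + a))
W = -1820 (W = -14*130 = -1820)
W + w((k(-7) - 285)*(145 - 100)) = -1820 + 1/(16 + (-4 - 285)*(145 - 100)) = -1820 + 1/(16 - 289*45) = -1820 + 1/(16 - 13005) = -1820 + 1/(-12989) = -1820 - 1/12989 = -23639981/12989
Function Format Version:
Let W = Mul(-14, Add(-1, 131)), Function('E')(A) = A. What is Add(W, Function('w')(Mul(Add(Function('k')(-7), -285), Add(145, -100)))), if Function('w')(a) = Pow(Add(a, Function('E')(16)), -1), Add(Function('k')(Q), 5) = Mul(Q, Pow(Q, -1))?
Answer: Rational(-23639981, 12989) ≈ -1820.0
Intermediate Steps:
Function('k')(Q) = -4 (Function('k')(Q) = Add(-5, Mul(Q, Pow(Q, -1))) = Add(-5, 1) = -4)
Function('w')(a) = Pow(Add(16, a), -1) (Function('w')(a) = Pow(Add(a, 16), -1) = Pow(Add(16, a), -1))
W = -1820 (W = Mul(-14, 130) = -1820)
Add(W, Function('w')(Mul(Add(Function('k')(-7), -285), Add(145, -100)))) = Add(-1820, Pow(Add(16, Mul(Add(-4, -285), Add(145, -100))), -1)) = Add(-1820, Pow(Add(16, Mul(-289, 45)), -1)) = Add(-1820, Pow(Add(16, -13005), -1)) = Add(-1820, Pow(-12989, -1)) = Add(-1820, Rational(-1, 12989)) = Rational(-23639981, 12989)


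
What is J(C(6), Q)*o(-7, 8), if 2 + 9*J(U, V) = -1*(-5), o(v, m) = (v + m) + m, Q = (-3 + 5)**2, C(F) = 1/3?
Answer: 3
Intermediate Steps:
C(F) = 1/3
Q = 4 (Q = 2**2 = 4)
o(v, m) = v + 2*m (o(v, m) = (m + v) + m = v + 2*m)
J(U, V) = 1/3 (J(U, V) = -2/9 + (-1*(-5))/9 = -2/9 + (1/9)*5 = -2/9 + 5/9 = 1/3)
J(C(6), Q)*o(-7, 8) = (-7 + 2*8)/3 = (-7 + 16)/3 = (1/3)*9 = 3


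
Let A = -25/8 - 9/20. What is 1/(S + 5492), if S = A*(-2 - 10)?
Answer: 10/55349 ≈ 0.00018067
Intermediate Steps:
A = -143/40 (A = -25*1/8 - 9*1/20 = -25/8 - 9/20 = -143/40 ≈ -3.5750)
S = 429/10 (S = -143*(-2 - 10)/40 = -143/40*(-12) = 429/10 ≈ 42.900)
1/(S + 5492) = 1/(429/10 + 5492) = 1/(55349/10) = 10/55349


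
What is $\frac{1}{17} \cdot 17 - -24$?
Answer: $25$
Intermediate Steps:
$\frac{1}{17} \cdot 17 - -24 = \frac{1}{17} \cdot 17 + 24 = 1 + 24 = 25$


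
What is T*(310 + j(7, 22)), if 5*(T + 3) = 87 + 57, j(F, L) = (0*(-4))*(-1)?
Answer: 7998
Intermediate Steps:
j(F, L) = 0 (j(F, L) = 0*(-1) = 0)
T = 129/5 (T = -3 + (87 + 57)/5 = -3 + (⅕)*144 = -3 + 144/5 = 129/5 ≈ 25.800)
T*(310 + j(7, 22)) = 129*(310 + 0)/5 = (129/5)*310 = 7998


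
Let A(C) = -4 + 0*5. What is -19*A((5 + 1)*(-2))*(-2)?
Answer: -152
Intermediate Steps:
A(C) = -4 (A(C) = -4 + 0 = -4)
-19*A((5 + 1)*(-2))*(-2) = -19*(-4)*(-2) = 76*(-2) = -152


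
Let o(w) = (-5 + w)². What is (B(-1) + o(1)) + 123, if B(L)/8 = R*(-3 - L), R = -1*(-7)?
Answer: 27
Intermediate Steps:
R = 7
B(L) = -168 - 56*L (B(L) = 8*(7*(-3 - L)) = 8*(-21 - 7*L) = -168 - 56*L)
(B(-1) + o(1)) + 123 = ((-168 - 56*(-1)) + (-5 + 1)²) + 123 = ((-168 + 56) + (-4)²) + 123 = (-112 + 16) + 123 = -96 + 123 = 27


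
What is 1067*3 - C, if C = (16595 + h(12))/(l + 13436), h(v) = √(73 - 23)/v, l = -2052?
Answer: 36423589/11384 - 5*√2/136608 ≈ 3199.5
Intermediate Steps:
h(v) = 5*√2/v (h(v) = √50/v = (5*√2)/v = 5*√2/v)
C = 16595/11384 + 5*√2/136608 (C = (16595 + 5*√2/12)/(-2052 + 13436) = (16595 + 5*√2*(1/12))/11384 = (16595 + 5*√2/12)*(1/11384) = 16595/11384 + 5*√2/136608 ≈ 1.4578)
1067*3 - C = 1067*3 - (16595/11384 + 5*√2/136608) = 3201 + (-16595/11384 - 5*√2/136608) = 36423589/11384 - 5*√2/136608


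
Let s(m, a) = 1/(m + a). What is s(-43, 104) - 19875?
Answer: -1212374/61 ≈ -19875.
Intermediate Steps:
s(m, a) = 1/(a + m)
s(-43, 104) - 19875 = 1/(104 - 43) - 19875 = 1/61 - 19875 = -1212374/61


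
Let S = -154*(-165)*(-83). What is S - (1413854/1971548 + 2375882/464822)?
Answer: -483190065310021751/229104721114 ≈ -2.1090e+6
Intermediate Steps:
S = -2109030 (S = 25410*(-83) = -2109030)
S - (1413854/1971548 + 2375882/464822) = -2109030 - (1413854/1971548 + 2375882/464822) = -2109030 - (1413854*(1/1971548) + 2375882*(1/464822)) = -2109030 - (706927/985774 + 1187941/232411) = -2109030 - 1*1335338962331/229104721114 = -2109030 - 1335338962331/229104721114 = -483190065310021751/229104721114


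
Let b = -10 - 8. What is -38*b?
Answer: 684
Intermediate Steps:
b = -18
-38*b = -38*(-18) = 684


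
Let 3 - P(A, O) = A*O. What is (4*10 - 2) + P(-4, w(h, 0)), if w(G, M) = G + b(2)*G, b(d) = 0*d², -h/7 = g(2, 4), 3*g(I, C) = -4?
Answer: 235/3 ≈ 78.333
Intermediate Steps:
g(I, C) = -4/3 (g(I, C) = (⅓)*(-4) = -4/3)
h = 28/3 (h = -7*(-4/3) = 28/3 ≈ 9.3333)
b(d) = 0
w(G, M) = G (w(G, M) = G + 0*G = G + 0 = G)
P(A, O) = 3 - A*O
(4*10 - 2) + P(-4, w(h, 0)) = (4*10 - 2) + (3 - 1*(-4)*28/3) = (40 - 2) + (3 + 112/3) = 38 + 121/3 = 235/3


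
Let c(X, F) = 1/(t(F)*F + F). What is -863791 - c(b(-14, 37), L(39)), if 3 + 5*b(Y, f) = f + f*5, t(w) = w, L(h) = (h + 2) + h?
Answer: -5597365681/6480 ≈ -8.6379e+5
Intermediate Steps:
L(h) = 2 + 2*h (L(h) = (2 + h) + h = 2 + 2*h)
b(Y, f) = -⅗ + 6*f/5 (b(Y, f) = -⅗ + (f + f*5)/5 = -⅗ + (f + 5*f)/5 = -⅗ + (6*f)/5 = -⅗ + 6*f/5)
c(X, F) = 1/(F + F²) (c(X, F) = 1/(F*F + F) = 1/(F² + F) = 1/(F + F²))
-863791 - c(b(-14, 37), L(39)) = -863791 - 1/((2 + 2*39)*(1 + (2 + 2*39))) = -863791 - 1/((2 + 78)*(1 + (2 + 78))) = -863791 - 1/(80*(1 + 80)) = -863791 - 1/(80*81) = -863791 - 1*1/6480 = -863791 - 1/6480 = -5597365681/6480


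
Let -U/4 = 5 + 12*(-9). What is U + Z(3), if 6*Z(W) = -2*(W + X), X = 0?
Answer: 411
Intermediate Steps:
Z(W) = -W/3 (Z(W) = (-2*(W + 0))/6 = (-2*W)/6 = -W/3)
U = 412 (U = -4*(5 + 12*(-9)) = -4*(5 - 108) = -4*(-103) = 412)
U + Z(3) = 412 - ⅓*3 = 412 - 1 = 411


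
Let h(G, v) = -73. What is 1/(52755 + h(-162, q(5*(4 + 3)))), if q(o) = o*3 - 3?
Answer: 1/52682 ≈ 1.8982e-5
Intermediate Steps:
q(o) = -3 + 3*o (q(o) = 3*o - 3 = -3 + 3*o)
1/(52755 + h(-162, q(5*(4 + 3)))) = 1/(52755 - 73) = 1/52682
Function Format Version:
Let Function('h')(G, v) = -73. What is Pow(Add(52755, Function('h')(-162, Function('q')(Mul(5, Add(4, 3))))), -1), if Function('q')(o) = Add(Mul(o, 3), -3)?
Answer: Rational(1, 52682) ≈ 1.8982e-5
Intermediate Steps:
Function('q')(o) = Add(-3, Mul(3, o)) (Function('q')(o) = Add(Mul(3, o), -3) = Add(-3, Mul(3, o)))
Pow(Add(52755, Function('h')(-162, Function('q')(Mul(5, Add(4, 3))))), -1) = Pow(Add(52755, -73), -1) = Pow(52682, -1) = Rational(1, 52682)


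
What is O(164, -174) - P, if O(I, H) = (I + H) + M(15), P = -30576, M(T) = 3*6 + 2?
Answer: 30586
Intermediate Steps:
M(T) = 20 (M(T) = 18 + 2 = 20)
O(I, H) = 20 + H + I (O(I, H) = (I + H) + 20 = (H + I) + 20 = 20 + H + I)
O(164, -174) - P = (20 - 174 + 164) - 1*(-30576) = 10 + 30576 = 30586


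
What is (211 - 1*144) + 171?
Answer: 238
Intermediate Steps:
(211 - 1*144) + 171 = (211 - 144) + 171 = 67 + 171 = 238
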